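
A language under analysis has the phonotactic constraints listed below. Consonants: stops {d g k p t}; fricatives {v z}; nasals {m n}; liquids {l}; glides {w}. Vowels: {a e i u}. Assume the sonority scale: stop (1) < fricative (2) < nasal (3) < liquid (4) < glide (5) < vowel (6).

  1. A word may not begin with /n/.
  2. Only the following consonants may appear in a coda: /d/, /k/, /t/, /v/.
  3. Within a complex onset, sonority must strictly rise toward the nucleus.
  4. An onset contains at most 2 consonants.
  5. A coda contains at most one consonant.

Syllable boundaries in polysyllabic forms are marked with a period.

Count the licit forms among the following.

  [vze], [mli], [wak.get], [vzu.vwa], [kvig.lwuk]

2

[vze] — violates constraint 3: syllable 1 onset /vz/: /v/ (fricative, 2) → /z/ (fricative, 2) does not rise → illicit
[mli] — σ1 onset /ml/ (3→4 rises), coda /∅/ ok → licit
[wak.get] — σ1 onset /w/, coda /k/ ok; σ2 onset /g/, coda /t/ ok → licit
[vzu.vwa] — violates constraint 3: syllable 1 onset /vz/: /v/ (fricative, 2) → /z/ (fricative, 2) does not rise → illicit
[kvig.lwuk] — violates constraint 2: syllable 1 coda contains /g/, which is not a licensed coda consonant → illicit
Licit: [mli], [wak.get] → 2.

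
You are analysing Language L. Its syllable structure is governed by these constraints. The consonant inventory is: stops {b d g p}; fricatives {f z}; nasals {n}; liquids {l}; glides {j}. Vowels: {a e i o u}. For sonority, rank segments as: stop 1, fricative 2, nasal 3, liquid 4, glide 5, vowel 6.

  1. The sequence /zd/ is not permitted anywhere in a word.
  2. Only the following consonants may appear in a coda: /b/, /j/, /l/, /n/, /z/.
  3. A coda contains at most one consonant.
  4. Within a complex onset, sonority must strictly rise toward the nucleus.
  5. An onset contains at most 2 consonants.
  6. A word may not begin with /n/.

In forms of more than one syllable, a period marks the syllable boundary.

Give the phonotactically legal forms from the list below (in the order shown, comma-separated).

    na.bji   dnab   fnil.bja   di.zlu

na.bji — violates constraint 6: word begins with /n/ → phonotactically illegal
dnab — σ1 onset /dn/ (1→3 rises), coda /b/ ok → phonotactically legal
fnil.bja — σ1 onset /fn/ (2→3 rises), coda /l/ ok; σ2 onset /bj/ (1→5 rises), coda /∅/ ok → phonotactically legal
di.zlu — σ1 onset /d/, coda /∅/ ok; σ2 onset /zl/ (2→4 rises), coda /∅/ ok → phonotactically legal

dnab, fnil.bja, di.zlu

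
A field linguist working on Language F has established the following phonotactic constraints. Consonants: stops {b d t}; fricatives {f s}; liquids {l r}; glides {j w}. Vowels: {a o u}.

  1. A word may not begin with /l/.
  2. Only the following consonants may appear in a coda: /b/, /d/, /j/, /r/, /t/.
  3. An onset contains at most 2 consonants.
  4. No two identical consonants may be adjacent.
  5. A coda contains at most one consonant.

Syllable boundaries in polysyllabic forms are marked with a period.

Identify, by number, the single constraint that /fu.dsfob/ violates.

3

/fu.dsfob/: syllable 2 onset /dsf/ has 3 consonants (> 2).
This is a violation of constraint 3: "An onset contains at most 2 consonants."
The remaining constraints (1, 2, 4, 5) are satisfied.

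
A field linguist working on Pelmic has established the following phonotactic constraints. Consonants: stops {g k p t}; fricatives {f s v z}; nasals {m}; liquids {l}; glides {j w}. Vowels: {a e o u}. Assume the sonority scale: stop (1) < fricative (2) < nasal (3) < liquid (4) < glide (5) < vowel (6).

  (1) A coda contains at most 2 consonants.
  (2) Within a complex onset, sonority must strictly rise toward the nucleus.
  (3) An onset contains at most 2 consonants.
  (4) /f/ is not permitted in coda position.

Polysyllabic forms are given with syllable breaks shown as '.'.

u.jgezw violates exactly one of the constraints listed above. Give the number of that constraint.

2

u.jgezw: syllable 2 onset /jg/: /j/ (glide, 5) → /g/ (stop, 1) does not rise.
This is a violation of constraint 2: "Within a complex onset, sonority must strictly rise toward the nucleus."
The remaining constraints (1, 3, 4) are satisfied.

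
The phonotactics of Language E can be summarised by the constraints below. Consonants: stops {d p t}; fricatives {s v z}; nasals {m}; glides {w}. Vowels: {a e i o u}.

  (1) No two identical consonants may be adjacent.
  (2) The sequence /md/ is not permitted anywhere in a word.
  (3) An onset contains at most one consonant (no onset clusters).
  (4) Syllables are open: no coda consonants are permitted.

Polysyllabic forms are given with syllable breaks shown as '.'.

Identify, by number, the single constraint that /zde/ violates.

3

/zde/: syllable 1 onset /zd/ has 2 consonants (> 1).
This is a violation of constraint 3: "An onset contains at most one consonant (no onset clusters)."
The remaining constraints (1, 2, 4) are satisfied.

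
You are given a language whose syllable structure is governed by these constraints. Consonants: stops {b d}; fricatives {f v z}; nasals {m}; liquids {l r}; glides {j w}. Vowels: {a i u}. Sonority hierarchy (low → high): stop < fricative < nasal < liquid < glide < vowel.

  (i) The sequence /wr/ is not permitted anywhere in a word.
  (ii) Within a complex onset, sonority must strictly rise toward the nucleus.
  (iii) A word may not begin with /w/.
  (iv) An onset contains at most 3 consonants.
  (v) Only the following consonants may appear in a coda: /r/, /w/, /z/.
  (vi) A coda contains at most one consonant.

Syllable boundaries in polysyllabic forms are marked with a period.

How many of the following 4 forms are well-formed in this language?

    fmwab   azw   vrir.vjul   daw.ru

fmwab — violates constraint (v): syllable 1 coda contains /b/, which is not a licensed coda consonant → ill-formed
azw — violates constraint (vi): syllable 1 coda /zw/ has 2 consonants (> 1) → ill-formed
vrir.vjul — violates constraint (v): syllable 2 coda contains /l/, which is not a licensed coda consonant → ill-formed
daw.ru — violates constraint (i): contains banned sequence /wr/ → ill-formed
No form is well-formed → 0.

0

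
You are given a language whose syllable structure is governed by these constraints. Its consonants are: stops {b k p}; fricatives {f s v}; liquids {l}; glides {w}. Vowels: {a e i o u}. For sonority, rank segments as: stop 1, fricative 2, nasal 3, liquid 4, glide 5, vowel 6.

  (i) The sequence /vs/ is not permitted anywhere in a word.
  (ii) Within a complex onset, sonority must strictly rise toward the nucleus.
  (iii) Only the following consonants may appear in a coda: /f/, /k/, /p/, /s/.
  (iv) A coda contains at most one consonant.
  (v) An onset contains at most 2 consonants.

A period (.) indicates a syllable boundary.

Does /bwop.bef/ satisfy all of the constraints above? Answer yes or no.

yes

/bwop.bef/ — σ1 onset /bw/ (1→5 rises), coda /p/ ok; σ2 onset /b/, coda /f/ ok → phonotactically legal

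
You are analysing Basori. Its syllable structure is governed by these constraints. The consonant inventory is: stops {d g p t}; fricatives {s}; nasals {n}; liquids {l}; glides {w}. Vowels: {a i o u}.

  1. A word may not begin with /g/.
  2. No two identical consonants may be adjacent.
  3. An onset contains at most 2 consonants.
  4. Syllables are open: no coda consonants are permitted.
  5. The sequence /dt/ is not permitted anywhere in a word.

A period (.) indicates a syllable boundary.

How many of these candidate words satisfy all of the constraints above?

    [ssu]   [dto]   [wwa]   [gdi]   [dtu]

0

[ssu] — violates constraint 2: adjacent identical consonants /ss/ → ill-formed
[dto] — violates constraint 5: contains banned sequence /dt/ → ill-formed
[wwa] — violates constraint 2: adjacent identical consonants /ww/ → ill-formed
[gdi] — violates constraint 1: word begins with /g/ → ill-formed
[dtu] — violates constraint 5: contains banned sequence /dt/ → ill-formed
No form is well-formed → 0.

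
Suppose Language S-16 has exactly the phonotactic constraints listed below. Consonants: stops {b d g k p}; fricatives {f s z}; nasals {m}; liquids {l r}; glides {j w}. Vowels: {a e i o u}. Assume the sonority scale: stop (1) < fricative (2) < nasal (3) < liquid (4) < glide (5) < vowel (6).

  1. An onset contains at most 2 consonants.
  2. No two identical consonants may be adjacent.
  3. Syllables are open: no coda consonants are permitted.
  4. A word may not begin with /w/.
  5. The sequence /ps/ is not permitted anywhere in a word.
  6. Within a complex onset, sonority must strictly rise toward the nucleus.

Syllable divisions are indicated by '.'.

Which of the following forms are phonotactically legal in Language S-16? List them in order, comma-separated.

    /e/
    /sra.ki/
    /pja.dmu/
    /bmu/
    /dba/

/e/, /sra.ki/, /pja.dmu/, /bmu/

/e/ — σ1 onset /∅/, coda /∅/ ok → phonotactically legal
/sra.ki/ — σ1 onset /sr/ (2→4 rises), coda /∅/ ok; σ2 onset /k/, coda /∅/ ok → phonotactically legal
/pja.dmu/ — σ1 onset /pj/ (1→5 rises), coda /∅/ ok; σ2 onset /dm/ (1→3 rises), coda /∅/ ok → phonotactically legal
/bmu/ — σ1 onset /bm/ (1→3 rises), coda /∅/ ok → phonotactically legal
/dba/ — violates constraint 6: syllable 1 onset /db/: /d/ (stop, 1) → /b/ (stop, 1) does not rise → phonotactically illegal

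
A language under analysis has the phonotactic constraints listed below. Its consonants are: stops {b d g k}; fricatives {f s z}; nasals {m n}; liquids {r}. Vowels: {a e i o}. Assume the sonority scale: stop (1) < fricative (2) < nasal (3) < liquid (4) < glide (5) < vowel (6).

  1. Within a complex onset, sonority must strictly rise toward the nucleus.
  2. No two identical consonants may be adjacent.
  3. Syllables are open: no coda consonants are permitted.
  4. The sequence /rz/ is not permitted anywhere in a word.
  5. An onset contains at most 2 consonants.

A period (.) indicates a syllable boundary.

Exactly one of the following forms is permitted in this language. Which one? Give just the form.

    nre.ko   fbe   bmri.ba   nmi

nre.ko

nre.ko — σ1 onset /nr/ (3→4 rises), coda /∅/ ok; σ2 onset /k/, coda /∅/ ok → permitted
fbe — violates constraint 1: syllable 1 onset /fb/: /f/ (fricative, 2) → /b/ (stop, 1) does not rise → not permitted
bmri.ba — violates constraint 5: syllable 1 onset /bmr/ has 3 consonants (> 2) → not permitted
nmi — violates constraint 1: syllable 1 onset /nm/: /n/ (nasal, 3) → /m/ (nasal, 3) does not rise → not permitted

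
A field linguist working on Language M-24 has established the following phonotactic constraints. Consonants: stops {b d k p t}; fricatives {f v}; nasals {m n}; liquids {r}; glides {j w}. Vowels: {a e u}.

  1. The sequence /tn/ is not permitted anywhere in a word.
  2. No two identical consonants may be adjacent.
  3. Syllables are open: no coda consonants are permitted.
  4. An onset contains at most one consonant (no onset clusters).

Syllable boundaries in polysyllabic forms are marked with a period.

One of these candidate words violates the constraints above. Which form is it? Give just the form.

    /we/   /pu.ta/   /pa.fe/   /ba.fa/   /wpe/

/wpe/

/we/ — σ1 onset /w/, coda /∅/ ok → licit
/pu.ta/ — σ1 onset /p/, coda /∅/ ok; σ2 onset /t/, coda /∅/ ok → licit
/pa.fe/ — σ1 onset /p/, coda /∅/ ok; σ2 onset /f/, coda /∅/ ok → licit
/ba.fa/ — σ1 onset /b/, coda /∅/ ok; σ2 onset /f/, coda /∅/ ok → licit
/wpe/ — violates constraint 4: syllable 1 onset /wp/ has 2 consonants (> 1) → illicit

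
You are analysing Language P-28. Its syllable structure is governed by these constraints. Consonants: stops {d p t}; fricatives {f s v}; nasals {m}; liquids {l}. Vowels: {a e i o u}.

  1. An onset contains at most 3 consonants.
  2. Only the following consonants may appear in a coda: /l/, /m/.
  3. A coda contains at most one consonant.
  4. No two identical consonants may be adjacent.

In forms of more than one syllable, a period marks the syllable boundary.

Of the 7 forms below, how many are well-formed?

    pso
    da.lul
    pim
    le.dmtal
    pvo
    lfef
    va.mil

pso — σ1 onset /ps/ (2C), coda /∅/ ok → well-formed
da.lul — σ1 onset /d/, coda /∅/ ok; σ2 onset /l/, coda /l/ ok → well-formed
pim — σ1 onset /p/, coda /m/ ok → well-formed
le.dmtal — σ1 onset /l/, coda /∅/ ok; σ2 onset /dmt/ (3C), coda /l/ ok → well-formed
pvo — σ1 onset /pv/ (2C), coda /∅/ ok → well-formed
lfef — violates constraint 2: syllable 1 coda contains /f/, which is not a licensed coda consonant → ill-formed
va.mil — σ1 onset /v/, coda /∅/ ok; σ2 onset /m/, coda /l/ ok → well-formed
Well-formed: pso, da.lul, pim, le.dmtal, pvo, va.mil → 6.

6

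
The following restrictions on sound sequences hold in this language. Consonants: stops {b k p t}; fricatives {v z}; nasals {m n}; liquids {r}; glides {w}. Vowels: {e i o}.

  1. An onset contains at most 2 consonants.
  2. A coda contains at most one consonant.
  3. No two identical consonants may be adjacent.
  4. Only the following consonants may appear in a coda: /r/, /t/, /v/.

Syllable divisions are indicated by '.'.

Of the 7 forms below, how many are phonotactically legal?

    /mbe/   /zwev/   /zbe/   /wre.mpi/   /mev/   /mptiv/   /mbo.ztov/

6

/mbe/ — σ1 onset /mb/ (2C), coda /∅/ ok → phonotactically legal
/zwev/ — σ1 onset /zw/ (2C), coda /v/ ok → phonotactically legal
/zbe/ — σ1 onset /zb/ (2C), coda /∅/ ok → phonotactically legal
/wre.mpi/ — σ1 onset /wr/ (2C), coda /∅/ ok; σ2 onset /mp/ (2C), coda /∅/ ok → phonotactically legal
/mev/ — σ1 onset /m/, coda /v/ ok → phonotactically legal
/mptiv/ — violates constraint 1: syllable 1 onset /mpt/ has 3 consonants (> 2) → phonotactically illegal
/mbo.ztov/ — σ1 onset /mb/ (2C), coda /∅/ ok; σ2 onset /zt/ (2C), coda /v/ ok → phonotactically legal
Phonotactically legal: /mbe/, /zwev/, /zbe/, /wre.mpi/, /mev/, /mbo.ztov/ → 6.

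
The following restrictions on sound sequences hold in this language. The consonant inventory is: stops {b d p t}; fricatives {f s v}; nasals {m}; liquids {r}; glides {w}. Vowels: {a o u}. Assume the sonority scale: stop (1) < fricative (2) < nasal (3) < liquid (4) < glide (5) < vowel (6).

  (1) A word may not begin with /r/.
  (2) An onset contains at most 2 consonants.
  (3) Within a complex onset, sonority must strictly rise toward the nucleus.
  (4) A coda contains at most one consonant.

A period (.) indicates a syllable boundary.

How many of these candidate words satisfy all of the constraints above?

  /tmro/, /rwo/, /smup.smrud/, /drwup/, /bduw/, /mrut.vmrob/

0

/tmro/ — violates constraint 2: syllable 1 onset /tmr/ has 3 consonants (> 2) → not permitted
/rwo/ — violates constraint 1: word begins with /r/ → not permitted
/smup.smrud/ — violates constraint 2: syllable 2 onset /smr/ has 3 consonants (> 2) → not permitted
/drwup/ — violates constraint 2: syllable 1 onset /drw/ has 3 consonants (> 2) → not permitted
/bduw/ — violates constraint 3: syllable 1 onset /bd/: /b/ (stop, 1) → /d/ (stop, 1) does not rise → not permitted
/mrut.vmrob/ — violates constraint 2: syllable 2 onset /vmr/ has 3 consonants (> 2) → not permitted
No form is permitted → 0.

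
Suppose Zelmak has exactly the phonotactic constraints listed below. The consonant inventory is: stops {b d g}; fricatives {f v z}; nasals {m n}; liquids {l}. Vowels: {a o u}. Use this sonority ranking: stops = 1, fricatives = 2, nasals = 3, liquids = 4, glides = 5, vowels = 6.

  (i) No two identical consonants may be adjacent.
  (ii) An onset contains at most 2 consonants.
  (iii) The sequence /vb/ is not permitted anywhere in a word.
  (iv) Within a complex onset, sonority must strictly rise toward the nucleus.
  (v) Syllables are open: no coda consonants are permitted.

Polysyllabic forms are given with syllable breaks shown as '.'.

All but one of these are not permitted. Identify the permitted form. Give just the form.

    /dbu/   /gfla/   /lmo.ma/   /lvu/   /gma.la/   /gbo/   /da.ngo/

/dbu/ — violates constraint (iv): syllable 1 onset /db/: /d/ (stop, 1) → /b/ (stop, 1) does not rise → not permitted
/gfla/ — violates constraint (ii): syllable 1 onset /gfl/ has 3 consonants (> 2) → not permitted
/lmo.ma/ — violates constraint (iv): syllable 1 onset /lm/: /l/ (liquid, 4) → /m/ (nasal, 3) does not rise → not permitted
/lvu/ — violates constraint (iv): syllable 1 onset /lv/: /l/ (liquid, 4) → /v/ (fricative, 2) does not rise → not permitted
/gma.la/ — σ1 onset /gm/ (1→3 rises), coda /∅/ ok; σ2 onset /l/, coda /∅/ ok → permitted
/gbo/ — violates constraint (iv): syllable 1 onset /gb/: /g/ (stop, 1) → /b/ (stop, 1) does not rise → not permitted
/da.ngo/ — violates constraint (iv): syllable 2 onset /ng/: /n/ (nasal, 3) → /g/ (stop, 1) does not rise → not permitted

/gma.la/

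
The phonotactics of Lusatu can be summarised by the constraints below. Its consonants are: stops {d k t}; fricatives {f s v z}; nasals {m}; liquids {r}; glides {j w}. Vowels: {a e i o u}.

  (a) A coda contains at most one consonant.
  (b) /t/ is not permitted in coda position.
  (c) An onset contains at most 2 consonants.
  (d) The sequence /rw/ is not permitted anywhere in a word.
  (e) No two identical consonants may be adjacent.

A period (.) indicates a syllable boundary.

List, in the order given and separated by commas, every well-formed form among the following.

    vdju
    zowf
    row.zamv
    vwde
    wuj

vdju — violates constraint (c): syllable 1 onset /vdj/ has 3 consonants (> 2) → ill-formed
zowf — violates constraint (a): syllable 1 coda /wf/ has 2 consonants (> 1) → ill-formed
row.zamv — violates constraint (a): syllable 2 coda /mv/ has 2 consonants (> 1) → ill-formed
vwde — violates constraint (c): syllable 1 onset /vwd/ has 3 consonants (> 2) → ill-formed
wuj — σ1 onset /w/, coda /j/ ok → well-formed

wuj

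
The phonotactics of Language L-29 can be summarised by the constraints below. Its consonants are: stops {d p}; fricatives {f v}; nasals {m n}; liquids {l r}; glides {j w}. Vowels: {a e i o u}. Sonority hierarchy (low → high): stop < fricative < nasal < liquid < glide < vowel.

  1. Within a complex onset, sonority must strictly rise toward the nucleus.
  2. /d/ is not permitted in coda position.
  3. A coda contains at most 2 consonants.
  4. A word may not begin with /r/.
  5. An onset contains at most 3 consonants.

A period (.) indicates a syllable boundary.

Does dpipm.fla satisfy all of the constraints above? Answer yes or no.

no

dpipm.fla — violates constraint 1: syllable 1 onset /dp/: /d/ (stop, 1) → /p/ (stop, 1) does not rise → phonotactically illegal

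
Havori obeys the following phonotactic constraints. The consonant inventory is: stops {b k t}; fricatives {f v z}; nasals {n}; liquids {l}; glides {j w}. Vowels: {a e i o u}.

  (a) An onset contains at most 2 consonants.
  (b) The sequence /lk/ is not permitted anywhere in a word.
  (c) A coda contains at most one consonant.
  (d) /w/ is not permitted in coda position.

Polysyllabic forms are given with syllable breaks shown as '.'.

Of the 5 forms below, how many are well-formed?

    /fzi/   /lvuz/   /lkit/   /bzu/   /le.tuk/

/fzi/ — σ1 onset /fz/ (2C), coda /∅/ ok → well-formed
/lvuz/ — σ1 onset /lv/ (2C), coda /z/ ok → well-formed
/lkit/ — violates constraint (b): contains banned sequence /lk/ → ill-formed
/bzu/ — σ1 onset /bz/ (2C), coda /∅/ ok → well-formed
/le.tuk/ — σ1 onset /l/, coda /∅/ ok; σ2 onset /t/, coda /k/ ok → well-formed
Well-formed: /fzi/, /lvuz/, /bzu/, /le.tuk/ → 4.

4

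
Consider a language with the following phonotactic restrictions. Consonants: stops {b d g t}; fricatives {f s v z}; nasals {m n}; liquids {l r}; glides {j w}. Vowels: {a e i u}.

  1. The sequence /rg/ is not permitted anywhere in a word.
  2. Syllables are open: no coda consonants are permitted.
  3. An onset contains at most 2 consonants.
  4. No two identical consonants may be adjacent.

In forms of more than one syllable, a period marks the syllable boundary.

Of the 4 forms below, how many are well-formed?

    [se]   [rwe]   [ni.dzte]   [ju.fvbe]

[se] — σ1 onset /s/, coda /∅/ ok → well-formed
[rwe] — σ1 onset /rw/ (2C), coda /∅/ ok → well-formed
[ni.dzte] — violates constraint 3: syllable 2 onset /dzt/ has 3 consonants (> 2) → ill-formed
[ju.fvbe] — violates constraint 3: syllable 2 onset /fvb/ has 3 consonants (> 2) → ill-formed
Well-formed: [se], [rwe] → 2.

2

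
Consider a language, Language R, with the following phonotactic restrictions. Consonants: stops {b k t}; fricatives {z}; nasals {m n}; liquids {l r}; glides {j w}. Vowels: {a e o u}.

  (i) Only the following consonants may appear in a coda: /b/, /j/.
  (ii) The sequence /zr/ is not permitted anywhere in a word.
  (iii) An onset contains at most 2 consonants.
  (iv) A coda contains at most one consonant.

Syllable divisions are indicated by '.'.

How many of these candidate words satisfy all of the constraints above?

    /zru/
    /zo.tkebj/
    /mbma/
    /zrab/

/zru/ — violates constraint (ii): contains banned sequence /zr/ → illicit
/zo.tkebj/ — violates constraint (iv): syllable 2 coda /bj/ has 2 consonants (> 1) → illicit
/mbma/ — violates constraint (iii): syllable 1 onset /mbm/ has 3 consonants (> 2) → illicit
/zrab/ — violates constraint (ii): contains banned sequence /zr/ → illicit
No form is licit → 0.

0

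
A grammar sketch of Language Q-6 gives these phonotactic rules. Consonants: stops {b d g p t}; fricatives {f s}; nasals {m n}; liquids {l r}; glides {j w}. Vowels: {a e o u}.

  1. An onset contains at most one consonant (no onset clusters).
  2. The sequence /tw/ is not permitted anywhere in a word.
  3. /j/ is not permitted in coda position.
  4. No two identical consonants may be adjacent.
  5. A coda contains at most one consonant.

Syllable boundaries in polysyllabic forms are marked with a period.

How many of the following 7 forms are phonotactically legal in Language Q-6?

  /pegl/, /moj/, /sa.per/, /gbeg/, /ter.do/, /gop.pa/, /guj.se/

/pegl/ — violates constraint 5: syllable 1 coda /gl/ has 2 consonants (> 1) → phonotactically illegal
/moj/ — violates constraint 3: syllable 1 coda contains /j/ → phonotactically illegal
/sa.per/ — σ1 onset /s/, coda /∅/ ok; σ2 onset /p/, coda /r/ ok → phonotactically legal
/gbeg/ — violates constraint 1: syllable 1 onset /gb/ has 2 consonants (> 1) → phonotactically illegal
/ter.do/ — σ1 onset /t/, coda /r/ ok; σ2 onset /d/, coda /∅/ ok → phonotactically legal
/gop.pa/ — violates constraint 4: adjacent identical consonants /pp/ → phonotactically illegal
/guj.se/ — violates constraint 3: syllable 1 coda contains /j/ → phonotactically illegal
Phonotactically legal: /sa.per/, /ter.do/ → 2.

2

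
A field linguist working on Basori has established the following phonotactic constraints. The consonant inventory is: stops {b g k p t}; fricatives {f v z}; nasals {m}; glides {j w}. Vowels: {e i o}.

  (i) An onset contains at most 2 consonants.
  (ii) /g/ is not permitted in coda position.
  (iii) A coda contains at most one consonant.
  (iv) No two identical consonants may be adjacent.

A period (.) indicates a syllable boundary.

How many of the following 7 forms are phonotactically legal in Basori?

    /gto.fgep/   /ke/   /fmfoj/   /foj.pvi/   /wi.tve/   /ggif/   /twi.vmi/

5

/gto.fgep/ — σ1 onset /gt/ (2C), coda /∅/ ok; σ2 onset /fg/ (2C), coda /p/ ok → phonotactically legal
/ke/ — σ1 onset /k/, coda /∅/ ok → phonotactically legal
/fmfoj/ — violates constraint (i): syllable 1 onset /fmf/ has 3 consonants (> 2) → phonotactically illegal
/foj.pvi/ — σ1 onset /f/, coda /j/ ok; σ2 onset /pv/ (2C), coda /∅/ ok → phonotactically legal
/wi.tve/ — σ1 onset /w/, coda /∅/ ok; σ2 onset /tv/ (2C), coda /∅/ ok → phonotactically legal
/ggif/ — violates constraint (iv): adjacent identical consonants /gg/ → phonotactically illegal
/twi.vmi/ — σ1 onset /tw/ (2C), coda /∅/ ok; σ2 onset /vm/ (2C), coda /∅/ ok → phonotactically legal
Phonotactically legal: /gto.fgep/, /ke/, /foj.pvi/, /wi.tve/, /twi.vmi/ → 5.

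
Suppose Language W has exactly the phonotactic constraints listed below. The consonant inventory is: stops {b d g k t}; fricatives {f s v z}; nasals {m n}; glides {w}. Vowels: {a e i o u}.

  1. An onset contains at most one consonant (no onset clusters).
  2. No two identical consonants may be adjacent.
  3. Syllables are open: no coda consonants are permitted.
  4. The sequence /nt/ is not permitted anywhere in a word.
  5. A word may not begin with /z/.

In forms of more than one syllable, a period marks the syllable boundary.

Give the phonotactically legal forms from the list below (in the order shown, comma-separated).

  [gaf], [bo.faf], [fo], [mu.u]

[fo], [mu.u]

[gaf] — violates constraint 3: syllable 1 coda /f/ has 1 consonant (> 0) → phonotactically illegal
[bo.faf] — violates constraint 3: syllable 2 coda /f/ has 1 consonant (> 0) → phonotactically illegal
[fo] — σ1 onset /f/, coda /∅/ ok → phonotactically legal
[mu.u] — σ1 onset /m/, coda /∅/ ok; σ2 onset /∅/, coda /∅/ ok → phonotactically legal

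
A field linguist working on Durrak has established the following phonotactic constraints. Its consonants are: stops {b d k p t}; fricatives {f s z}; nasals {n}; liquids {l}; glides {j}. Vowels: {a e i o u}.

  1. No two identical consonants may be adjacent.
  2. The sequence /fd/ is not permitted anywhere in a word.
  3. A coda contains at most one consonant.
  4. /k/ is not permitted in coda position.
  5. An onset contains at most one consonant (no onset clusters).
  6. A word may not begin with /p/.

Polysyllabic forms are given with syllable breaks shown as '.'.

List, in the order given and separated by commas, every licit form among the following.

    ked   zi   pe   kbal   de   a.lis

ked — σ1 onset /k/, coda /d/ ok → licit
zi — σ1 onset /z/, coda /∅/ ok → licit
pe — violates constraint 6: word begins with /p/ → illicit
kbal — violates constraint 5: syllable 1 onset /kb/ has 2 consonants (> 1) → illicit
de — σ1 onset /d/, coda /∅/ ok → licit
a.lis — σ1 onset /∅/, coda /∅/ ok; σ2 onset /l/, coda /s/ ok → licit

ked, zi, de, a.lis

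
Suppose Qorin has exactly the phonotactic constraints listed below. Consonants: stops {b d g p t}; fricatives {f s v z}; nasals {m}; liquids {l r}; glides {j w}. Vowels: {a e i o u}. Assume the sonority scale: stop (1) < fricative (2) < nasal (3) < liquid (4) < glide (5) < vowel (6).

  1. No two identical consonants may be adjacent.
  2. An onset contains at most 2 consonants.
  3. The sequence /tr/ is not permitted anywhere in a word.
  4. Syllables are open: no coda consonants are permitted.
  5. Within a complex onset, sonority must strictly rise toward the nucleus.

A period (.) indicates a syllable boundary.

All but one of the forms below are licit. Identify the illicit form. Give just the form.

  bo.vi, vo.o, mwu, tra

tra

bo.vi — σ1 onset /b/, coda /∅/ ok; σ2 onset /v/, coda /∅/ ok → licit
vo.o — σ1 onset /v/, coda /∅/ ok; σ2 onset /∅/, coda /∅/ ok → licit
mwu — σ1 onset /mw/ (3→5 rises), coda /∅/ ok → licit
tra — violates constraint 3: contains banned sequence /tr/ → illicit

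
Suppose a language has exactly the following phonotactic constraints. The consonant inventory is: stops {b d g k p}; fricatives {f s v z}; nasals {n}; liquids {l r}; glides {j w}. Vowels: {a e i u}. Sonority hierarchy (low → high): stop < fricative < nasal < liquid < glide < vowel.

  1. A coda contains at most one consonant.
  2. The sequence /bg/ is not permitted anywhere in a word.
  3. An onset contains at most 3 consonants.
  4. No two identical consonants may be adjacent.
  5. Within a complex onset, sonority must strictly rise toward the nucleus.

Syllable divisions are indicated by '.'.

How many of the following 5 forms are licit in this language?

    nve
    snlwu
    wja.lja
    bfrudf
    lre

nve — violates constraint 5: syllable 1 onset /nv/: /n/ (nasal, 3) → /v/ (fricative, 2) does not rise → illicit
snlwu — violates constraint 3: syllable 1 onset /snlw/ has 4 consonants (> 3) → illicit
wja.lja — violates constraint 5: syllable 1 onset /wj/: /w/ (glide, 5) → /j/ (glide, 5) does not rise → illicit
bfrudf — violates constraint 1: syllable 1 coda /df/ has 2 consonants (> 1) → illicit
lre — violates constraint 5: syllable 1 onset /lr/: /l/ (liquid, 4) → /r/ (liquid, 4) does not rise → illicit
No form is licit → 0.

0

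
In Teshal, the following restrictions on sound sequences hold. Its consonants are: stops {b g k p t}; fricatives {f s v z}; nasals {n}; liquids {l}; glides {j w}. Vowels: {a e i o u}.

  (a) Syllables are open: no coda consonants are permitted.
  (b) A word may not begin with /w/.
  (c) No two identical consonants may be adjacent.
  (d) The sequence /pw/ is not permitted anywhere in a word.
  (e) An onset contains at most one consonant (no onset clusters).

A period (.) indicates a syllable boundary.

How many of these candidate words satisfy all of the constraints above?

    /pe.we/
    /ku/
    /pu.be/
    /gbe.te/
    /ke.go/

4

/pe.we/ — σ1 onset /p/, coda /∅/ ok; σ2 onset /w/, coda /∅/ ok → permitted
/ku/ — σ1 onset /k/, coda /∅/ ok → permitted
/pu.be/ — σ1 onset /p/, coda /∅/ ok; σ2 onset /b/, coda /∅/ ok → permitted
/gbe.te/ — violates constraint (e): syllable 1 onset /gb/ has 2 consonants (> 1) → not permitted
/ke.go/ — σ1 onset /k/, coda /∅/ ok; σ2 onset /g/, coda /∅/ ok → permitted
Permitted: /pe.we/, /ku/, /pu.be/, /ke.go/ → 4.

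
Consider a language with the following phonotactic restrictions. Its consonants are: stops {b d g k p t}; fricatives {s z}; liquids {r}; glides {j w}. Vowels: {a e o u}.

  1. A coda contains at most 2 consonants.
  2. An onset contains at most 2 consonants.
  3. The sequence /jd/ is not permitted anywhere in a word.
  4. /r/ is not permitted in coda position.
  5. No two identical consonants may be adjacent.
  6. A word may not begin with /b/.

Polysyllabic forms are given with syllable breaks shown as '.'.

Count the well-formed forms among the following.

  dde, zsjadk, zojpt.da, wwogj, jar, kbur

0

dde — violates constraint 5: adjacent identical consonants /dd/ → ill-formed
zsjadk — violates constraint 2: syllable 1 onset /zsj/ has 3 consonants (> 2) → ill-formed
zojpt.da — violates constraint 1: syllable 1 coda /jpt/ has 3 consonants (> 2) → ill-formed
wwogj — violates constraint 5: adjacent identical consonants /ww/ → ill-formed
jar — violates constraint 4: syllable 1 coda contains /r/ → ill-formed
kbur — violates constraint 4: syllable 1 coda contains /r/ → ill-formed
No form is well-formed → 0.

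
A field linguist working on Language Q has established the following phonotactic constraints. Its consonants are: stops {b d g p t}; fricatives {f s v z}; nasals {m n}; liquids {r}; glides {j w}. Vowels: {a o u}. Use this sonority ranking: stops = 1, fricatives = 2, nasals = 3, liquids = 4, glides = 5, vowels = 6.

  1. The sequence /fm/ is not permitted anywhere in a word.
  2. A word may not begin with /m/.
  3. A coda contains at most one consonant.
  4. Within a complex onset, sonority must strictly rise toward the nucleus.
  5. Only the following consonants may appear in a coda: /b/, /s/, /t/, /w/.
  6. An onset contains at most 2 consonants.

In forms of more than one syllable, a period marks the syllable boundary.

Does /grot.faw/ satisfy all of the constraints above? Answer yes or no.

/grot.faw/ — σ1 onset /gr/ (1→4 rises), coda /t/ ok; σ2 onset /f/, coda /w/ ok → phonotactically legal

yes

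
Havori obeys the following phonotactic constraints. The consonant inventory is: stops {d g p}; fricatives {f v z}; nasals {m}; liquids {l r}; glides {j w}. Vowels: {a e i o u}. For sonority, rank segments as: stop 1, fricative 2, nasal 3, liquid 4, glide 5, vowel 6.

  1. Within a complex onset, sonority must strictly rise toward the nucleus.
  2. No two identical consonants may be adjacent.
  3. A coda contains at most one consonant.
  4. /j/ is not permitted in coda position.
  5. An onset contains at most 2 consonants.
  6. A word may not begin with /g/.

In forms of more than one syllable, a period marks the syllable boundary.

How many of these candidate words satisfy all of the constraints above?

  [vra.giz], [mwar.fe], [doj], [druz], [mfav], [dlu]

4

[vra.giz] — σ1 onset /vr/ (2→4 rises), coda /∅/ ok; σ2 onset /g/, coda /z/ ok → well-formed
[mwar.fe] — σ1 onset /mw/ (3→5 rises), coda /r/ ok; σ2 onset /f/, coda /∅/ ok → well-formed
[doj] — violates constraint 4: syllable 1 coda contains /j/ → ill-formed
[druz] — σ1 onset /dr/ (1→4 rises), coda /z/ ok → well-formed
[mfav] — violates constraint 1: syllable 1 onset /mf/: /m/ (nasal, 3) → /f/ (fricative, 2) does not rise → ill-formed
[dlu] — σ1 onset /dl/ (1→4 rises), coda /∅/ ok → well-formed
Well-formed: [vra.giz], [mwar.fe], [druz], [dlu] → 4.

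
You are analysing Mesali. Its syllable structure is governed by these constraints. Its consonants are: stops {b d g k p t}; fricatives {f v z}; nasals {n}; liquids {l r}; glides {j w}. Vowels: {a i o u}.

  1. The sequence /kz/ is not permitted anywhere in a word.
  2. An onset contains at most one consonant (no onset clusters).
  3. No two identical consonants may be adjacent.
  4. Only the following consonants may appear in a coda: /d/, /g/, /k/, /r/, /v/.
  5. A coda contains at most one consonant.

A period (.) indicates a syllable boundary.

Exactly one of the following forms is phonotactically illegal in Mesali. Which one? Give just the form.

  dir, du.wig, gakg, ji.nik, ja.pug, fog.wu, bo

gakg

dir — σ1 onset /d/, coda /r/ ok → phonotactically legal
du.wig — σ1 onset /d/, coda /∅/ ok; σ2 onset /w/, coda /g/ ok → phonotactically legal
gakg — violates constraint 5: syllable 1 coda /kg/ has 2 consonants (> 1) → phonotactically illegal
ji.nik — σ1 onset /j/, coda /∅/ ok; σ2 onset /n/, coda /k/ ok → phonotactically legal
ja.pug — σ1 onset /j/, coda /∅/ ok; σ2 onset /p/, coda /g/ ok → phonotactically legal
fog.wu — σ1 onset /f/, coda /g/ ok; σ2 onset /w/, coda /∅/ ok → phonotactically legal
bo — σ1 onset /b/, coda /∅/ ok → phonotactically legal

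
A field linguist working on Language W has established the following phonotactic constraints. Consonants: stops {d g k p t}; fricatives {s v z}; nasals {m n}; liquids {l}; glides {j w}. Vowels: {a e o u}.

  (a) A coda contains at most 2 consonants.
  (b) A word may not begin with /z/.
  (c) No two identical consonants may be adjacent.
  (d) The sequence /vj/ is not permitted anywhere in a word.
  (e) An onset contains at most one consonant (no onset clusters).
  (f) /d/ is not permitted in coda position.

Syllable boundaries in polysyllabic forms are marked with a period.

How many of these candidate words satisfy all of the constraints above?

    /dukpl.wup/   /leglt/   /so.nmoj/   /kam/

/dukpl.wup/ — violates constraint (a): syllable 1 coda /kpl/ has 3 consonants (> 2) → illicit
/leglt/ — violates constraint (a): syllable 1 coda /glt/ has 3 consonants (> 2) → illicit
/so.nmoj/ — violates constraint (e): syllable 2 onset /nm/ has 2 consonants (> 1) → illicit
/kam/ — σ1 onset /k/, coda /m/ ok → licit
Licit: /kam/ → 1.

1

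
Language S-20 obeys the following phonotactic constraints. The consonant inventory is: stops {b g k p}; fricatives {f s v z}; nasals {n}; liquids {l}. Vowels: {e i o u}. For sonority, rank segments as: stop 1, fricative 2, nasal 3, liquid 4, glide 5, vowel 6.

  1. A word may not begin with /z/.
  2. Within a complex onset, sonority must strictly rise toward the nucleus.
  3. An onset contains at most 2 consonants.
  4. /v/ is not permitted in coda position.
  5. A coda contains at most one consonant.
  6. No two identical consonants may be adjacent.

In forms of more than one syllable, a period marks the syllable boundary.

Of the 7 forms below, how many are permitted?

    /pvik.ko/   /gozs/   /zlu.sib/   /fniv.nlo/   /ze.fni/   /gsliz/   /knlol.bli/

/pvik.ko/ — violates constraint 6: adjacent identical consonants /kk/ → not permitted
/gozs/ — violates constraint 5: syllable 1 coda /zs/ has 2 consonants (> 1) → not permitted
/zlu.sib/ — violates constraint 1: word begins with /z/ → not permitted
/fniv.nlo/ — violates constraint 4: syllable 1 coda contains /v/ → not permitted
/ze.fni/ — violates constraint 1: word begins with /z/ → not permitted
/gsliz/ — violates constraint 3: syllable 1 onset /gsl/ has 3 consonants (> 2) → not permitted
/knlol.bli/ — violates constraint 3: syllable 1 onset /knl/ has 3 consonants (> 2) → not permitted
No form is permitted → 0.

0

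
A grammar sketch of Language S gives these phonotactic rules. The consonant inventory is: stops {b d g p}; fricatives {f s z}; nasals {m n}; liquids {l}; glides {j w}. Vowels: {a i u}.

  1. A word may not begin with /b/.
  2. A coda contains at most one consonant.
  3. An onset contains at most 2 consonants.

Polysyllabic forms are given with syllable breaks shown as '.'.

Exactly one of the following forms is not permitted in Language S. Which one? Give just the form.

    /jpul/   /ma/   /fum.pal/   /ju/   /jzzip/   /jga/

/jzzip/

/jpul/ — σ1 onset /jp/ (2C), coda /l/ ok → permitted
/ma/ — σ1 onset /m/, coda /∅/ ok → permitted
/fum.pal/ — σ1 onset /f/, coda /m/ ok; σ2 onset /p/, coda /l/ ok → permitted
/ju/ — σ1 onset /j/, coda /∅/ ok → permitted
/jzzip/ — violates constraint 3: syllable 1 onset /jzz/ has 3 consonants (> 2) → not permitted
/jga/ — σ1 onset /jg/ (2C), coda /∅/ ok → permitted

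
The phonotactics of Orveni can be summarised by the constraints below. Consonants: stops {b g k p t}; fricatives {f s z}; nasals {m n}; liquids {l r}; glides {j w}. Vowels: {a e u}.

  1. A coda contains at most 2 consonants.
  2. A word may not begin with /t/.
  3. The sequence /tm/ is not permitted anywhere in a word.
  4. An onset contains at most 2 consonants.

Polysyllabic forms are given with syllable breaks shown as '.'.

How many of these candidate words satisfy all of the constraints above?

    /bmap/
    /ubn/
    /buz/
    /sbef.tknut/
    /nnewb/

4

/bmap/ — σ1 onset /bm/ (2C), coda /p/ ok → licit
/ubn/ — σ1 onset /∅/, coda /bn/ (2C) ok → licit
/buz/ — σ1 onset /b/, coda /z/ ok → licit
/sbef.tknut/ — violates constraint 4: syllable 2 onset /tkn/ has 3 consonants (> 2) → illicit
/nnewb/ — σ1 onset /nn/ (2C), coda /wb/ (2C) ok → licit
Licit: /bmap/, /ubn/, /buz/, /nnewb/ → 4.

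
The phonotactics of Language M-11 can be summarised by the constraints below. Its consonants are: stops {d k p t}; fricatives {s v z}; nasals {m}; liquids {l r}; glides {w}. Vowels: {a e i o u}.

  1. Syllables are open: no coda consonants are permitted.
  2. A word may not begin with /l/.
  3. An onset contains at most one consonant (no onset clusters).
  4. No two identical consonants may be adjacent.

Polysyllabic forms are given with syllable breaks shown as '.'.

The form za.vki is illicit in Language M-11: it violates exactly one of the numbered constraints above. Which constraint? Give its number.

za.vki: syllable 2 onset /vk/ has 2 consonants (> 1).
This is a violation of constraint 3: "An onset contains at most one consonant (no onset clusters)."
The remaining constraints (1, 2, 4) are satisfied.

3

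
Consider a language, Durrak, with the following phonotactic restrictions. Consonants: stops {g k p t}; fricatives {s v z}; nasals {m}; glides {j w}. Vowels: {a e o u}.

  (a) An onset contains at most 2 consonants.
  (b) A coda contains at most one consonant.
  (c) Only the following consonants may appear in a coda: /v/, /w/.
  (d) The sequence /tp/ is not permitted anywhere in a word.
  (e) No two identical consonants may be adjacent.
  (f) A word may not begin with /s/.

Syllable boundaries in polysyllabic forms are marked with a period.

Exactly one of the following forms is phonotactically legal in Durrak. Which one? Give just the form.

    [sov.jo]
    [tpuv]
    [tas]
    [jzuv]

[sov.jo] — violates constraint (f): word begins with /s/ → phonotactically illegal
[tpuv] — violates constraint (d): contains banned sequence /tp/ → phonotactically illegal
[tas] — violates constraint (c): syllable 1 coda contains /s/, which is not a licensed coda consonant → phonotactically illegal
[jzuv] — σ1 onset /jz/ (2C), coda /v/ ok → phonotactically legal

[jzuv]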